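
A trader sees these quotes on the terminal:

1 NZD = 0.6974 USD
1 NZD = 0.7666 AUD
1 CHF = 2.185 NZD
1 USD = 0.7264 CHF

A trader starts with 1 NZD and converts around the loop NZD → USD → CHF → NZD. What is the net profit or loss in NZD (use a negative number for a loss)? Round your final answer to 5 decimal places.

0.10690

1 NZD × 0.6974 = 0.6974 USD
0.6974 USD × 0.7264 = 0.50659136 CHF
0.50659136 CHF × 2.185 = 1.1069021216 NZD
Net change: 1.1069021216 − 1 = 0.1069021216 NZD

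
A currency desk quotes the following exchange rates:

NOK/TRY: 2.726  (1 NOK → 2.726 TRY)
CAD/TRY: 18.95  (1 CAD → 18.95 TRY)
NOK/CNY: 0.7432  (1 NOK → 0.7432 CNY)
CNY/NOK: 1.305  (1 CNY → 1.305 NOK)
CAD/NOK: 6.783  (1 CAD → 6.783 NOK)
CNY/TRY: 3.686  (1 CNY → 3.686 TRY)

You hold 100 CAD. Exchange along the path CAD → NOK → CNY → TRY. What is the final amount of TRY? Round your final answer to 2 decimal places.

100 CAD × 6.783 = 678.3 NOK
678.3 NOK × 0.7432 = 504.11256 CNY
504.11256 CNY × 3.686 = 1858.15889616 TRY

1858.16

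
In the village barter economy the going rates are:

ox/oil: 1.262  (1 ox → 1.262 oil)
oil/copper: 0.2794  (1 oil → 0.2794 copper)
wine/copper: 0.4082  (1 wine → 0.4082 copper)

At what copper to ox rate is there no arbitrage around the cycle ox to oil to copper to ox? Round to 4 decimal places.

Known legs of the cycle: 1.262 × 0.2794 = 0.3526028
For no arbitrage the full-cycle product must be 1, so the missing rate is 1 / 0.3526028 ≈ 2.836052.

2.8361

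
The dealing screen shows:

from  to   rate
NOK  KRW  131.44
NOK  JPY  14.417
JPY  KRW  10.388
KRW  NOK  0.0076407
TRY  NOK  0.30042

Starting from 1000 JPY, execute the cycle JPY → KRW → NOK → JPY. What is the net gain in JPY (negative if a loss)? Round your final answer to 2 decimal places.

1000 JPY × 10.388 = 10388 KRW
10388 KRW × 0.0076407 = 79.3715916 NOK
79.3715916 NOK × 14.417 = 1144.3002360972 JPY
Net change: 1144.3002360972 − 1000 = 144.3002360972 JPY

144.30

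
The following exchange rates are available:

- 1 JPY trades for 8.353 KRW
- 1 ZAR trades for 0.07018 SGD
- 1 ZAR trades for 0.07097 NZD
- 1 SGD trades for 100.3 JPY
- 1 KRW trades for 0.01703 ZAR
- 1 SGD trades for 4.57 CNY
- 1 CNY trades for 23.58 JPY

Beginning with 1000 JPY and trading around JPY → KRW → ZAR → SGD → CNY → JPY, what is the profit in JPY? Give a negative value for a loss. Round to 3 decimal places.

1000 JPY × 8.353 = 8353 KRW
8353 KRW × 0.01703 = 142.25159 ZAR
142.25159 ZAR × 0.07018 = 9.9832165862 SGD
9.9832165862 SGD × 4.57 = 45.623299798934 CNY
45.623299798934 CNY × 23.58 = 1075.79740925886372 JPY
Net change: 1075.79740925886372 − 1000 = 75.79740925886372 JPY

75.797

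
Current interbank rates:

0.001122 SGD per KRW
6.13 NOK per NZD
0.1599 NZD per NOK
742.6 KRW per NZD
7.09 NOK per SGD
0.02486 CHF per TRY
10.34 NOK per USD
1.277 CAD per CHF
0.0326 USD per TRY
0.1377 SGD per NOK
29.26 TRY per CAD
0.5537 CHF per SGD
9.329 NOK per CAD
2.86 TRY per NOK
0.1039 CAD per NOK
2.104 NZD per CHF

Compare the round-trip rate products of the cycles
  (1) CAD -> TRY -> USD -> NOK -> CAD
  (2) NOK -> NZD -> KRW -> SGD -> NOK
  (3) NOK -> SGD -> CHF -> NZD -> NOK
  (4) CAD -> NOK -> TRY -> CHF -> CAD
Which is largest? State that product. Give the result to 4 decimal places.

1.0248

(1) 29.26 × 0.0326 × 10.34 × 0.1039 = 1.02477
(2) 0.1599 × 742.6 × 0.001122 × 7.09 = 0.94459
(3) 0.1377 × 0.5537 × 2.104 × 6.13 = 0.98336
(4) 9.329 × 2.86 × 0.02486 × 1.277 = 0.84702
Highest is cycle (1) at 1.0248 (>1, arbitrage).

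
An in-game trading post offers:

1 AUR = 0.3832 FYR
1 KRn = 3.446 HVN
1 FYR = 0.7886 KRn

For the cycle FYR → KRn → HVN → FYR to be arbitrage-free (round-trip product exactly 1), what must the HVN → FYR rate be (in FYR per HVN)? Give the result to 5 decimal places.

Known legs of the cycle: 0.7886 × 3.446 = 2.7175156
For no arbitrage the full-cycle product must be 1, so the missing rate is 1 / 2.7175156 ≈ 0.3679832.

0.36798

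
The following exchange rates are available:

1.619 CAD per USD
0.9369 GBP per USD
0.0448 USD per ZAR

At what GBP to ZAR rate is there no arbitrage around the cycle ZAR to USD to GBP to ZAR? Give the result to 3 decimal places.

Known legs of the cycle: 0.0448 × 0.9369 = 0.04197312
For no arbitrage the full-cycle product must be 1, so the missing rate is 1 / 0.04197312 ≈ 23.82477.

23.825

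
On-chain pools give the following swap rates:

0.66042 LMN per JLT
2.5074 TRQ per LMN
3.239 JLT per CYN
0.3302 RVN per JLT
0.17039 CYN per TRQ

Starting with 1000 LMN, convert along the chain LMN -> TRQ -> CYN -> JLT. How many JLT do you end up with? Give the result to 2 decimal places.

1000 LMN × 2.5074 = 2507.4 TRQ
2507.4 TRQ × 0.17039 = 427.235886 CYN
427.235886 CYN × 3.239 = 1383.817034754 JLT

1383.82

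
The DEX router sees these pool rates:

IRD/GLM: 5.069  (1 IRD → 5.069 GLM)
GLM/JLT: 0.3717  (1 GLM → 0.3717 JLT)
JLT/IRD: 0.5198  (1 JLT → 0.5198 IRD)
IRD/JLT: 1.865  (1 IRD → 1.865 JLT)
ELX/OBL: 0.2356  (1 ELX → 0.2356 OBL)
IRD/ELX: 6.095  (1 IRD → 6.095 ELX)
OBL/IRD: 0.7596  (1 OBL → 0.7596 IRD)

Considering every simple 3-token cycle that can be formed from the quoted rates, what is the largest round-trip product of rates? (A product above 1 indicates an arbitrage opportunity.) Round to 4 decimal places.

1.0908

ELX→OBL→IRD→ELX: 0.2356 × 0.7596 × 6.095 = 1.09077
IRD→GLM→JLT→IRD: 5.069 × 0.3717 × 0.5198 = 0.97938
Maximum is ELX→OBL→IRD→ELX at 1.0908; arbitrage exists.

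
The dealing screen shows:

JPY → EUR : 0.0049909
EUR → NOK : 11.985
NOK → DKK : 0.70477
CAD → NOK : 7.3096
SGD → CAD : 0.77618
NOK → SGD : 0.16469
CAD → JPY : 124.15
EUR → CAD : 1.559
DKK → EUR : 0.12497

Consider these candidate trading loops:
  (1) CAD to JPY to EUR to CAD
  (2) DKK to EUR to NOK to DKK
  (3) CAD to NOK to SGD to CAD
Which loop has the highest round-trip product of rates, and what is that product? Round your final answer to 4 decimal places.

(1) 124.15 × 0.0049909 × 1.559 = 0.96599
(2) 0.12497 × 11.985 × 0.70477 = 1.05558
(3) 7.3096 × 0.16469 × 0.77618 = 0.93438
Highest is cycle (2) at 1.0556 (>1, arbitrage).

1.0556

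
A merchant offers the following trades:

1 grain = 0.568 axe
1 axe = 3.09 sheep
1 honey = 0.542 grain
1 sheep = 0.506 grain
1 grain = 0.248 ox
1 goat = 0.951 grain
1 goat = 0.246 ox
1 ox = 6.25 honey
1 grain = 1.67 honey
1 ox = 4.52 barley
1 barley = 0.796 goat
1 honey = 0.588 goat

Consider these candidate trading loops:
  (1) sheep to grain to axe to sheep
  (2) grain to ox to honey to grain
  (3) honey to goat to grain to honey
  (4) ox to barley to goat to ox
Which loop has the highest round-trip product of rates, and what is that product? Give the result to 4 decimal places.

(1) 0.506 × 0.568 × 3.09 = 0.88809
(2) 0.248 × 6.25 × 0.542 = 0.84010
(3) 0.588 × 0.951 × 1.67 = 0.93384
(4) 4.52 × 0.796 × 0.246 = 0.88509
Highest is cycle (3) at 0.9338 (≤1, no arbitrage).

0.9338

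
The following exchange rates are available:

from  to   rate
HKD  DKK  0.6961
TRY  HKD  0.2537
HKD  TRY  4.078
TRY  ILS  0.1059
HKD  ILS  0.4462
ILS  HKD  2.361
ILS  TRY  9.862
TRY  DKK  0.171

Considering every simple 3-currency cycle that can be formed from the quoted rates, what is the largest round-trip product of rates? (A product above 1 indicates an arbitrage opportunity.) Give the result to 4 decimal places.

1.1164

TRY→HKD→ILS→TRY: 0.2537 × 0.4462 × 9.862 = 1.11639
TRY→ILS→HKD→TRY: 0.1059 × 2.361 × 4.078 = 1.01962
Maximum is TRY→HKD→ILS→TRY at 1.1164; arbitrage exists.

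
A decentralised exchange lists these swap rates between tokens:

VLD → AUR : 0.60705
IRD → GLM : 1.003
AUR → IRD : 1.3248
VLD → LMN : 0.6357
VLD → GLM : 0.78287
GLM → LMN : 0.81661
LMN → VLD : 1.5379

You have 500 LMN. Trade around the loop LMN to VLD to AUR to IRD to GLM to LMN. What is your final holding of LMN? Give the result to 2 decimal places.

506.51

500 LMN × 1.5379 = 768.95 VLD
768.95 VLD × 0.60705 = 466.7910975 AUR
466.7910975 AUR × 1.3248 = 618.404845968 IRD
618.404845968 IRD × 1.003 = 620.260060505904 GLM
620.260060505904 GLM × 0.81661 = 506.51056800972626544 LMN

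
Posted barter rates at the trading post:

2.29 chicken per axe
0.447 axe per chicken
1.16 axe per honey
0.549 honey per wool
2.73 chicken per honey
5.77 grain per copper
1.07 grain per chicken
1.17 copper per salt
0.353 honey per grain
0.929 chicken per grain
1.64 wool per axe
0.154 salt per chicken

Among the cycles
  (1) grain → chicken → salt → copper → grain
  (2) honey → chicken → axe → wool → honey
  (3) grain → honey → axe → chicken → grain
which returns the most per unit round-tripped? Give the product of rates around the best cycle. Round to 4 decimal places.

1.0987

(1) 0.929 × 0.154 × 1.17 × 5.77 = 0.96582
(2) 2.73 × 0.447 × 1.64 × 0.549 = 1.09872
(3) 0.353 × 1.16 × 2.29 × 1.07 = 1.00335
Highest is cycle (2) at 1.0987 (>1, arbitrage).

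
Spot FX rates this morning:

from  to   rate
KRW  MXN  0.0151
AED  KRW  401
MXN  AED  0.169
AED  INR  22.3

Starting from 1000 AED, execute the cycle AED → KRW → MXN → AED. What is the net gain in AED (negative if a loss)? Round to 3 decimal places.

23.312

1000 AED × 401 = 401000 KRW
401000 KRW × 0.0151 = 6055.1 MXN
6055.1 MXN × 0.169 = 1023.3119 AED
Net change: 1023.3119 − 1000 = 23.3119 AED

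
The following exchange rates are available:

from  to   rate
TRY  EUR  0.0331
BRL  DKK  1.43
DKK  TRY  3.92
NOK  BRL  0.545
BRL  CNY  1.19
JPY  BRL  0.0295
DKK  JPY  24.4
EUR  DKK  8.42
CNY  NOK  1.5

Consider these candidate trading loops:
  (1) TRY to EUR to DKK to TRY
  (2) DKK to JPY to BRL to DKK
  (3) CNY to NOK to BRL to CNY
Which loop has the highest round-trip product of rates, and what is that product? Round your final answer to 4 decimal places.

1.0925

(1) 0.0331 × 8.42 × 3.92 = 1.09251
(2) 24.4 × 0.0295 × 1.43 = 1.02931
(3) 1.5 × 0.545 × 1.19 = 0.97283
Highest is cycle (1) at 1.0925 (>1, arbitrage).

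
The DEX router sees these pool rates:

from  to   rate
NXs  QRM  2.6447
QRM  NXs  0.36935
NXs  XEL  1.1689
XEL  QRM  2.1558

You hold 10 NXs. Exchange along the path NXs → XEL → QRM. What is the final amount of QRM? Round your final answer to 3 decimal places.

10 NXs × 1.1689 = 11.689 XEL
11.689 XEL × 2.1558 = 25.1991462 QRM

25.199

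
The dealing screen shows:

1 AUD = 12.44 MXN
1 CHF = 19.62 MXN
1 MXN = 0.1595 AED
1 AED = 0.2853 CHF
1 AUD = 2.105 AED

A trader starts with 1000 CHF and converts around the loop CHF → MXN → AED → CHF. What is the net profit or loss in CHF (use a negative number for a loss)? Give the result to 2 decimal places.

1000 CHF × 19.62 = 19620 MXN
19620 MXN × 0.1595 = 3129.39 AED
3129.39 AED × 0.2853 = 892.814967 CHF
Net change: 892.814967 − 1000 = -107.185033 CHF

-107.19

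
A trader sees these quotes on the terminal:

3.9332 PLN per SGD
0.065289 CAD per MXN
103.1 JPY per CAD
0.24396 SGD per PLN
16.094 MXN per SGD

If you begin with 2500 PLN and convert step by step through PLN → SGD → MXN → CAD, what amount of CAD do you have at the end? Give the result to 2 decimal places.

2500 PLN × 0.24396 = 609.9 SGD
609.9 SGD × 16.094 = 9815.7306 MXN
9815.7306 MXN × 0.065289 = 640.8592351434 CAD

640.86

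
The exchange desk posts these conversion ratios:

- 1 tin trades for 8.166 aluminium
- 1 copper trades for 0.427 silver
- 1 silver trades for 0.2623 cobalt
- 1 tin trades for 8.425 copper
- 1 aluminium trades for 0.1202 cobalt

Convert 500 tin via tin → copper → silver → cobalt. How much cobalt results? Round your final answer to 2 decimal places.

500 tin × 8.425 = 4212.5 copper
4212.5 copper × 0.427 = 1798.7375 silver
1798.7375 silver × 0.2623 = 471.80884625 cobalt

471.81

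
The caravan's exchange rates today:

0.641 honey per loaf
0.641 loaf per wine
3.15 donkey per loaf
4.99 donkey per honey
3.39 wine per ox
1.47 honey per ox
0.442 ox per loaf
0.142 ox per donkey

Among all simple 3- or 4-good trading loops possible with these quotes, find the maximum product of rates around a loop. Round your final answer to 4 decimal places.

1.0416

ox→honey→donkey→ox: 1.47 × 4.99 × 0.142 = 1.04161
ox→wine→loaf→donkey→ox: 3.39 × 0.641 × 3.15 × 0.142 = 0.97198
ox→wine→loaf→ox: 3.39 × 0.641 × 0.442 = 0.96046
Maximum is ox→honey→donkey→ox at 1.0416; arbitrage exists.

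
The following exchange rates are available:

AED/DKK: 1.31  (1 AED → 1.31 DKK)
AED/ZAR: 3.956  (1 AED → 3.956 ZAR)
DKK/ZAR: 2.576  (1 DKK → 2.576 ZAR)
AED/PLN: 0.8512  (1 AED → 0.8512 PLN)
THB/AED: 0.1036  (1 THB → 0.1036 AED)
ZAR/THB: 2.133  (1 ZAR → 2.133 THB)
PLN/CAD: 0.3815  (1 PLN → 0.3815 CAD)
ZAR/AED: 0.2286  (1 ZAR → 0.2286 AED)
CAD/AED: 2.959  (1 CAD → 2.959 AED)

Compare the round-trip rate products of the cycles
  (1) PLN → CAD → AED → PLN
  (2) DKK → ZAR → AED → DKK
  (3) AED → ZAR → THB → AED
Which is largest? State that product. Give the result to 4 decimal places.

(1) 0.3815 × 2.959 × 0.8512 = 0.96088
(2) 2.576 × 0.2286 × 1.31 = 0.77142
(3) 3.956 × 2.133 × 0.1036 = 0.87419
Highest is cycle (1) at 0.9609 (≤1, no arbitrage).

0.9609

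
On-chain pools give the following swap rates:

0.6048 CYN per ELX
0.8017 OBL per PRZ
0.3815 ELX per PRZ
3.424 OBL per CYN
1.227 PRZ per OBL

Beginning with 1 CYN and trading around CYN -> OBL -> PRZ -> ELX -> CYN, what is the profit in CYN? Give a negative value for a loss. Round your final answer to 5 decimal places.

1 CYN × 3.424 = 3.424 OBL
3.424 OBL × 1.227 = 4.201248 PRZ
4.201248 PRZ × 0.3815 = 1.602776112 ELX
1.602776112 ELX × 0.6048 = 0.9693589925376 CYN
Net change: 0.9693589925376 − 1 = -0.0306410074624 CYN

-0.03064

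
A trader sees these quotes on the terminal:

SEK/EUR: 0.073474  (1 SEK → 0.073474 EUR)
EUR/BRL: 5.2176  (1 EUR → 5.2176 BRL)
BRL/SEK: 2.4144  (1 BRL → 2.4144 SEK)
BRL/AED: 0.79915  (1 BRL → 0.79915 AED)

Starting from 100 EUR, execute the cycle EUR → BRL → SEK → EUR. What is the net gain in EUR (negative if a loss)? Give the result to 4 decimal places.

100 EUR × 5.2176 = 521.76 BRL
521.76 BRL × 2.4144 = 1259.737344 SEK
1259.737344 SEK × 0.073474 = 92.557941613056 EUR
Net change: 92.557941613056 − 100 = -7.442058386944 EUR

-7.4421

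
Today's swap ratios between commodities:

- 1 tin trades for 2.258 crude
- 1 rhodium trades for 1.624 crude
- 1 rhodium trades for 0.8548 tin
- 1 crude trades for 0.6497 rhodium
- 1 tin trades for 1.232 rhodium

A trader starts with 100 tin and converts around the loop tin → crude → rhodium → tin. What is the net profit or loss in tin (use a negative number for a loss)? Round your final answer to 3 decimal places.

25.401

100 tin × 2.258 = 225.8 crude
225.8 crude × 0.6497 = 146.70226 rhodium
146.70226 rhodium × 0.8548 = 125.401091848 tin
Net change: 125.401091848 − 100 = 25.401091848 tin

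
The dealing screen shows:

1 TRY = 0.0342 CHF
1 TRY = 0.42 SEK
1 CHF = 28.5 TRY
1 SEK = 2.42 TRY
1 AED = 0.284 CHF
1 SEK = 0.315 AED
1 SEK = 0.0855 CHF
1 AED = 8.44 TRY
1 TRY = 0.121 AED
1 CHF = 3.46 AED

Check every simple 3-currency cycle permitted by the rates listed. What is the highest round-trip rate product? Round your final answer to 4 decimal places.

SEK→AED→TRY→SEK: 0.315 × 8.44 × 0.42 = 1.11661
SEK→CHF→TRY→SEK: 0.0855 × 28.5 × 0.42 = 1.02344
AED→TRY→CHF→AED: 8.44 × 0.0342 × 3.46 = 0.99872
AED→CHF→TRY→AED: 0.284 × 28.5 × 0.121 = 0.97937
Maximum is SEK→AED→TRY→SEK at 1.1166; arbitrage exists.

1.1166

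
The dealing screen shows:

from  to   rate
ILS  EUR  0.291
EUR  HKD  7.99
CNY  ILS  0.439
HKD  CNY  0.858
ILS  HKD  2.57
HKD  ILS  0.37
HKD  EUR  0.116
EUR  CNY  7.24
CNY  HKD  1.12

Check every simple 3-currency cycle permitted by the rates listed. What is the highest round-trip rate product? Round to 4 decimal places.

0.9680

CNY→ILS→HKD→CNY: 0.439 × 2.57 × 0.858 = 0.96802
CNY→HKD→EUR→CNY: 1.12 × 0.116 × 7.24 = 0.94062
CNY→ILS→EUR→CNY: 0.439 × 0.291 × 7.24 = 0.92490
ILS→EUR→HKD→ILS: 0.291 × 7.99 × 0.37 = 0.86028
Maximum is CNY→ILS→HKD→CNY at 0.9680; no arbitrage — every cycle loses value.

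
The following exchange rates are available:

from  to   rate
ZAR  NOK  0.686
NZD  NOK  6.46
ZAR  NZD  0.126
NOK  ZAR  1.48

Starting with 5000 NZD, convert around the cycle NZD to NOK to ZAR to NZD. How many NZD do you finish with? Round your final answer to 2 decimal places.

6023.30

5000 NZD × 6.46 = 32300 NOK
32300 NOK × 1.48 = 47804 ZAR
47804 ZAR × 0.126 = 6023.304 NZD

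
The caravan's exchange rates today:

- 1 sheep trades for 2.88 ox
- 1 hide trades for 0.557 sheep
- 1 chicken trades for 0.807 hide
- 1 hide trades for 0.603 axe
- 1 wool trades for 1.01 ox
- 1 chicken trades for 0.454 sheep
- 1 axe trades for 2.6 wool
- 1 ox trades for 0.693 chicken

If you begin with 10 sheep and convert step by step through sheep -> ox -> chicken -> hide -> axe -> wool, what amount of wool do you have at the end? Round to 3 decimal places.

10 sheep × 2.88 = 28.8 ox
28.8 ox × 0.693 = 19.9584 chicken
19.9584 chicken × 0.807 = 16.1064288 hide
16.1064288 hide × 0.603 = 9.7121765664 axe
9.7121765664 axe × 2.6 = 25.25165907264 wool

25.252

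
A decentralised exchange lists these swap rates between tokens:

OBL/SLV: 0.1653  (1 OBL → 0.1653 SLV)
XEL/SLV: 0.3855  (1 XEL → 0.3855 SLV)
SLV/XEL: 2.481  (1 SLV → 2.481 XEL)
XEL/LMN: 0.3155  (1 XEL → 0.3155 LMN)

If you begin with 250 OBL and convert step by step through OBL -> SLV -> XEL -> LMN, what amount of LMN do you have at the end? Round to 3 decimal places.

32.347

250 OBL × 0.1653 = 41.325 SLV
41.325 SLV × 2.481 = 102.527325 XEL
102.527325 XEL × 0.3155 = 32.3473710375 LMN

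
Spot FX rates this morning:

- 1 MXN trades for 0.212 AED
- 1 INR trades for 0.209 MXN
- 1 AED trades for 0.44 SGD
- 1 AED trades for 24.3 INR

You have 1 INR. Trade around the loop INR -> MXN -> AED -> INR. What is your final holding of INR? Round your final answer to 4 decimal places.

1.0767

1 INR × 0.209 = 0.209 MXN
0.209 MXN × 0.212 = 0.044308 AED
0.044308 AED × 24.3 = 1.0766844 INR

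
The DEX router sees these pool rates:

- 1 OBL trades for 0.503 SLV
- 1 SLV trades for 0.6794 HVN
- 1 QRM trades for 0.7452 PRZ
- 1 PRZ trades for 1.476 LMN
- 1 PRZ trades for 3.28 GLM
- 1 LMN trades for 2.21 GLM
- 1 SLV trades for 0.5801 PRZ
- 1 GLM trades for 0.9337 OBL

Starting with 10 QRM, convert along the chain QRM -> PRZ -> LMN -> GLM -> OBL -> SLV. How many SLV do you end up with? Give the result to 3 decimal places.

11.416

10 QRM × 0.7452 = 7.452 PRZ
7.452 PRZ × 1.476 = 10.999152 LMN
10.999152 LMN × 2.21 = 24.30812592 GLM
24.30812592 GLM × 0.9337 = 22.696497171504 OBL
22.696497171504 OBL × 0.503 = 11.416338077266512 SLV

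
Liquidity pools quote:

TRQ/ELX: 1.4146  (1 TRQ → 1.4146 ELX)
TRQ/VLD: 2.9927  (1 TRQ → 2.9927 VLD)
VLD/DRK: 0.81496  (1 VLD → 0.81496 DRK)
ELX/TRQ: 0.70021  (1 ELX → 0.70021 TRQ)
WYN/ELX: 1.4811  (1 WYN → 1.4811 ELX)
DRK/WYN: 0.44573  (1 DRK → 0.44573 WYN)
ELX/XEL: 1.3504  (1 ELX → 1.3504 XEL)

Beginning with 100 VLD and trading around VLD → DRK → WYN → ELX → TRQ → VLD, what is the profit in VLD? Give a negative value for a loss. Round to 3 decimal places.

100 VLD × 0.81496 = 81.496 DRK
81.496 DRK × 0.44573 = 36.32521208 WYN
36.32521208 WYN × 1.4811 = 53.801271611688 ELX
53.801271611688 ELX × 0.70021 = 37.67218839522005448 TRQ
37.67218839522005448 TRQ × 2.9927 = 112.741558210375057042296 VLD
Net change: 112.741558210375057042296 − 100 = 12.741558210375057042296 VLD

12.742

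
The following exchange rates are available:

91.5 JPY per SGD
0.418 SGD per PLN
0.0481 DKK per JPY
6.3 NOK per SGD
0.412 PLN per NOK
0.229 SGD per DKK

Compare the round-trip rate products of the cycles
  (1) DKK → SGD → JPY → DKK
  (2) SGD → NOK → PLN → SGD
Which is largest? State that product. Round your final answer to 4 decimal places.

1.0850

(1) 0.229 × 91.5 × 0.0481 = 1.00786
(2) 6.3 × 0.412 × 0.418 = 1.08496
Highest is cycle (2) at 1.0850 (>1, arbitrage).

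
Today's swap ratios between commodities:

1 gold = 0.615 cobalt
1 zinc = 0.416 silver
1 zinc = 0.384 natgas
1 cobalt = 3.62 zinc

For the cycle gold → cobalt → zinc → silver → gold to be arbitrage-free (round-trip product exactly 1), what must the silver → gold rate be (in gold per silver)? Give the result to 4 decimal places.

Known legs of the cycle: 0.615 × 3.62 × 0.416 = 0.9261408
For no arbitrage the full-cycle product must be 1, so the missing rate is 1 / 0.9261408 ≈ 1.079749.

1.0797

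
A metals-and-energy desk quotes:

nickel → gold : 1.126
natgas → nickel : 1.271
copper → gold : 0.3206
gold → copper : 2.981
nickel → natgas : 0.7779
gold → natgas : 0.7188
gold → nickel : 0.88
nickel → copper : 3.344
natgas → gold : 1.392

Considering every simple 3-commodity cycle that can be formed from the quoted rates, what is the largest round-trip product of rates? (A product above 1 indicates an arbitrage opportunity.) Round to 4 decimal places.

gold→natgas→nickel→gold: 0.7188 × 1.271 × 1.126 = 1.02871
gold→nickel→natgas→gold: 0.88 × 0.7779 × 1.392 = 0.95290
gold→nickel→copper→gold: 0.88 × 3.344 × 0.3206 = 0.94344
Maximum is gold→natgas→nickel→gold at 1.0287; arbitrage exists.

1.0287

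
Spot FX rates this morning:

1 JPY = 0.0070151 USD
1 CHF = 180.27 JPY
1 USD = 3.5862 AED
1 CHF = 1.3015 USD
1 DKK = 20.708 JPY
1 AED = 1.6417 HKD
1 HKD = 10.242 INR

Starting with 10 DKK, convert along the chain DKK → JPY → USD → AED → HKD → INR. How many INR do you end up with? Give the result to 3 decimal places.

10 DKK × 20.708 = 207.08 JPY
207.08 JPY × 0.0070151 = 1.452686908 USD
1.452686908 USD × 3.5862 = 5.2096257894696 AED
5.2096257894696 AED × 1.6417 = 8.55264265857224232 HKD
8.55264265857224232 HKD × 10.242 = 87.59616610909690584144 INR

87.596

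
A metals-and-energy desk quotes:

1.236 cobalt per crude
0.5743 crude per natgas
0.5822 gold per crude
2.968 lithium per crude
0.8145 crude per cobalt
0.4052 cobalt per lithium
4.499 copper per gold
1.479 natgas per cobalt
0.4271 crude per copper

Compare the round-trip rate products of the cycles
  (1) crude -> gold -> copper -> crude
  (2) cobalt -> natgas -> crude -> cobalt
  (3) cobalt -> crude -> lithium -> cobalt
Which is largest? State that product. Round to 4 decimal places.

(1) 0.5822 × 4.499 × 0.4271 = 1.11871
(2) 1.479 × 0.5743 × 1.236 = 1.04985
(3) 0.8145 × 2.968 × 0.4052 = 0.97955
Highest is cycle (1) at 1.1187 (>1, arbitrage).

1.1187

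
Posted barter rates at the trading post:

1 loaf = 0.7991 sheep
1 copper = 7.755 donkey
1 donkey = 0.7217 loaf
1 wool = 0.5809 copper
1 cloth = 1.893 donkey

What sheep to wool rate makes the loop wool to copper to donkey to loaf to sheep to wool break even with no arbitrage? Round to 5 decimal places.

Known legs of the cycle: 0.5809 × 7.755 × 0.7217 × 0.7991 = 2.598011173738365
For no arbitrage the full-cycle product must be 1, so the missing rate is 1 / 2.598011173738365 ≈ 0.3849098.

0.38491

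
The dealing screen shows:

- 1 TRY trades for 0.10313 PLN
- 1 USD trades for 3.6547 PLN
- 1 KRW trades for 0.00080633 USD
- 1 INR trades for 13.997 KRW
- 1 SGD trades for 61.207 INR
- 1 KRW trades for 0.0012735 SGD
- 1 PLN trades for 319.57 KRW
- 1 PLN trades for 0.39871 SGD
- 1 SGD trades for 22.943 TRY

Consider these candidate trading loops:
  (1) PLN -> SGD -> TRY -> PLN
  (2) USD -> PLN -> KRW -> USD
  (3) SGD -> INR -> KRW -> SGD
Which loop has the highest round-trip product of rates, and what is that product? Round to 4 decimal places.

(1) 0.39871 × 22.943 × 0.10313 = 0.94339
(2) 3.6547 × 319.57 × 0.00080633 = 0.94174
(3) 61.207 × 13.997 × 0.0012735 = 1.09103
Highest is cycle (3) at 1.0910 (>1, arbitrage).

1.0910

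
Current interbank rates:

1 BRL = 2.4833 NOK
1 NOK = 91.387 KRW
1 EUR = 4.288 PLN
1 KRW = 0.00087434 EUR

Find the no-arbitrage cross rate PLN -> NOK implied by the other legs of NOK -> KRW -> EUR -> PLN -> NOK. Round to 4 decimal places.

2.9186

Known legs of the cycle: 91.387 × 0.00087434 × 4.288 = 0.34262539147904
For no arbitrage the full-cycle product must be 1, so the missing rate is 1 / 0.34262539147904 ≈ 2.918639.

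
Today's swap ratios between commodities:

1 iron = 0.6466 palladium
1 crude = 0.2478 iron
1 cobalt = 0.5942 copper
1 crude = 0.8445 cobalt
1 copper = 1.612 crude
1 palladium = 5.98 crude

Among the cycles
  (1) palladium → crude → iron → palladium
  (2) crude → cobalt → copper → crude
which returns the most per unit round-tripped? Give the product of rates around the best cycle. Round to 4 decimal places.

(1) 5.98 × 0.2478 × 0.6466 = 0.95816
(2) 0.8445 × 0.5942 × 1.612 = 0.80890
Highest is cycle (1) at 0.9582 (≤1, no arbitrage).

0.9582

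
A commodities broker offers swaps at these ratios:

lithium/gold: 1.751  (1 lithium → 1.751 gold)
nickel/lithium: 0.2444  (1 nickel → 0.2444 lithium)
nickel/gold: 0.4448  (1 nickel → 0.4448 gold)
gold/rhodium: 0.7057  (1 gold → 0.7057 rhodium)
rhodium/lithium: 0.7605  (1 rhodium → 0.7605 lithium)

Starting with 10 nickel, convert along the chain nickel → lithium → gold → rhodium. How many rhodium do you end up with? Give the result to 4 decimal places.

10 nickel × 0.2444 = 2.444 lithium
2.444 lithium × 1.751 = 4.279444 gold
4.279444 gold × 0.7057 = 3.0200036308 rhodium

3.0200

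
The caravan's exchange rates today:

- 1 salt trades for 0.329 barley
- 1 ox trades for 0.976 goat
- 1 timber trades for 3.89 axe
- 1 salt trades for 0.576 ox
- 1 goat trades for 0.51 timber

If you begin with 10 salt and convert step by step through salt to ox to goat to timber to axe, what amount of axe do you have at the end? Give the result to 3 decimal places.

10 salt × 0.576 = 5.76 ox
5.76 ox × 0.976 = 5.62176 goat
5.62176 goat × 0.51 = 2.8670976 timber
2.8670976 timber × 3.89 = 11.153009664 axe

11.153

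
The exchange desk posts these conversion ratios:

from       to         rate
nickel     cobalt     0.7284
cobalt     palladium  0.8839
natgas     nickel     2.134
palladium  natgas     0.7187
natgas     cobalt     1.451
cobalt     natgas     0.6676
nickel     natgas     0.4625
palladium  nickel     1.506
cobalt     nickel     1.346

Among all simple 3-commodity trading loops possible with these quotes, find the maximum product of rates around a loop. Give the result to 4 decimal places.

1.0377

nickel→cobalt→natgas→nickel: 0.7284 × 0.6676 × 2.134 = 1.03772
nickel→cobalt→palladium→nickel: 0.7284 × 0.8839 × 1.506 = 0.96961
cobalt→palladium→natgas→cobalt: 0.8839 × 0.7187 × 1.451 = 0.92176
nickel→natgas→cobalt→nickel: 0.4625 × 1.451 × 1.346 = 0.90328
Maximum is nickel→cobalt→natgas→nickel at 1.0377; arbitrage exists.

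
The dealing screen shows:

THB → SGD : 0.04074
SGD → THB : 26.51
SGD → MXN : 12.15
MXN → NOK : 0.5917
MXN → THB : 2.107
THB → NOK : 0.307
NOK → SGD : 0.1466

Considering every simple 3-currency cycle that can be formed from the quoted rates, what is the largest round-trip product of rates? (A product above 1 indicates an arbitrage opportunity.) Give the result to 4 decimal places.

SGD→THB→NOK→SGD: 26.51 × 0.307 × 0.1466 = 1.19311
MXN→NOK→SGD→MXN: 0.5917 × 0.1466 × 12.15 = 1.05393
MXN→THB→SGD→MXN: 2.107 × 0.04074 × 12.15 = 1.04295
Maximum is SGD→THB→NOK→SGD at 1.1931; arbitrage exists.

1.1931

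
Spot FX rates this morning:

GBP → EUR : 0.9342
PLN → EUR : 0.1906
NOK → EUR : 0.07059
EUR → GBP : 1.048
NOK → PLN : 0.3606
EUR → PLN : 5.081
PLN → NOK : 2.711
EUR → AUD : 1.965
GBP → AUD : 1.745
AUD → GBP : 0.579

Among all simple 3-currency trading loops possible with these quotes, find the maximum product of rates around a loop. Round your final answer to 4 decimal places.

EUR→AUD→GBP→EUR: 1.965 × 0.579 × 0.9342 = 1.06287
EUR→PLN→NOK→EUR: 5.081 × 2.711 × 0.07059 = 0.97235
Maximum is EUR→AUD→GBP→EUR at 1.0629; arbitrage exists.

1.0629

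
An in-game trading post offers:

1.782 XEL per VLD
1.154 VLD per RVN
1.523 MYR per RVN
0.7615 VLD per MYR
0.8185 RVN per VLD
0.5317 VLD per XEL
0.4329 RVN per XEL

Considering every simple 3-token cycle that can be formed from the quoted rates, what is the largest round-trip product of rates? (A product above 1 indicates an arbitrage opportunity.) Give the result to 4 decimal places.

RVN→MYR→VLD→RVN: 1.523 × 0.7615 × 0.8185 = 0.94927
RVN→VLD→XEL→RVN: 1.154 × 1.782 × 0.4329 = 0.89023
Maximum is RVN→MYR→VLD→RVN at 0.9493; no arbitrage — every cycle loses value.

0.9493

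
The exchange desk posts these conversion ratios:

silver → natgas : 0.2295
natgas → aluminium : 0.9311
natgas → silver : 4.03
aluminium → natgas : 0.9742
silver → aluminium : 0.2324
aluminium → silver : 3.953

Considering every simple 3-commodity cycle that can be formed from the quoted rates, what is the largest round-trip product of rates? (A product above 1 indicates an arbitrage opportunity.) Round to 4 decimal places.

0.9124

aluminium→natgas→silver→aluminium: 0.9742 × 4.03 × 0.2324 = 0.91241
aluminium→silver→natgas→aluminium: 3.953 × 0.2295 × 0.9311 = 0.84471
Maximum is aluminium→natgas→silver→aluminium at 0.9124; no arbitrage — every cycle loses value.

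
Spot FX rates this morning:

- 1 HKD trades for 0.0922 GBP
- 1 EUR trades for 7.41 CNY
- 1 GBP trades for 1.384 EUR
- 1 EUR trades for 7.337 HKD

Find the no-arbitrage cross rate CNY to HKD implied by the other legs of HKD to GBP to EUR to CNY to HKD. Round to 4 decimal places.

1.0576

Known legs of the cycle: 0.0922 × 1.384 × 7.41 = 0.945551568
For no arbitrage the full-cycle product must be 1, so the missing rate is 1 / 0.945551568 ≈ 1.057584.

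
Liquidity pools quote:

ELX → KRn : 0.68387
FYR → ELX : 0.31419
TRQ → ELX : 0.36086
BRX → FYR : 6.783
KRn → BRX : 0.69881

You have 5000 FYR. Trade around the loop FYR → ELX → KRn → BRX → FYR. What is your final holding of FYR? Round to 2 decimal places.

5092.33

5000 FYR × 0.31419 = 1570.95 ELX
1570.95 ELX × 0.68387 = 1074.3255765 KRn
1074.3255765 KRn × 0.69881 = 750.749456113965 BRX
750.749456113965 BRX × 6.783 = 5092.333560821024595 FYR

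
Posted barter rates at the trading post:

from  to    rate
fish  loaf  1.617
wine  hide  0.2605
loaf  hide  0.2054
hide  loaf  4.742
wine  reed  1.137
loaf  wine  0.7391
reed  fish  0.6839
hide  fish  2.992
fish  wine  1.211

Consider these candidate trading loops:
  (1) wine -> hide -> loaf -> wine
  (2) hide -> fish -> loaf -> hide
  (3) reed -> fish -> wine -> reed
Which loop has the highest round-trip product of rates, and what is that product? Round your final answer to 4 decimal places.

(1) 0.2605 × 4.742 × 0.7391 = 0.91300
(2) 2.992 × 1.617 × 0.2054 = 0.99374
(3) 0.6839 × 1.211 × 1.137 = 0.94167
Highest is cycle (2) at 0.9937 (≤1, no arbitrage).

0.9937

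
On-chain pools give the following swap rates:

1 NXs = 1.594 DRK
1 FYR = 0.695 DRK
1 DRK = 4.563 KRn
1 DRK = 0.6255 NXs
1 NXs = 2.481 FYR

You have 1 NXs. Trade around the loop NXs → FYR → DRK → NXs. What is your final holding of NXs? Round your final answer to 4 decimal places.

1.0785

1 NXs × 2.481 = 2.481 FYR
2.481 FYR × 0.695 = 1.724295 DRK
1.724295 DRK × 0.6255 = 1.0785465225 NXs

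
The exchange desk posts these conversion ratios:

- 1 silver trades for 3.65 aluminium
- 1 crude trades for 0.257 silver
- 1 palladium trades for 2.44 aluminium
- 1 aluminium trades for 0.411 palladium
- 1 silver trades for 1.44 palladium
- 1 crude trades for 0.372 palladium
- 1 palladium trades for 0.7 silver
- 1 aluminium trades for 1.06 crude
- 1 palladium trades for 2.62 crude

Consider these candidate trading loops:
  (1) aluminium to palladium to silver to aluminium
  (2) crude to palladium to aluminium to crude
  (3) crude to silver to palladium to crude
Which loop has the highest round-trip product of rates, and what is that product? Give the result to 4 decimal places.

1.0501

(1) 0.411 × 0.7 × 3.65 = 1.05011
(2) 0.372 × 2.44 × 1.06 = 0.96214
(3) 0.257 × 1.44 × 2.62 = 0.96961
Highest is cycle (1) at 1.0501 (>1, arbitrage).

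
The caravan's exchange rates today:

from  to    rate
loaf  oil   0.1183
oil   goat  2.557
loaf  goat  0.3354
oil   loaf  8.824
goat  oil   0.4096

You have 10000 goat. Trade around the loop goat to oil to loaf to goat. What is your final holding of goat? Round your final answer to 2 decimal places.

10000 goat × 0.4096 = 4096 oil
4096 oil × 8.824 = 36143.104 loaf
36143.104 loaf × 0.3354 = 12122.3970816 goat

12122.40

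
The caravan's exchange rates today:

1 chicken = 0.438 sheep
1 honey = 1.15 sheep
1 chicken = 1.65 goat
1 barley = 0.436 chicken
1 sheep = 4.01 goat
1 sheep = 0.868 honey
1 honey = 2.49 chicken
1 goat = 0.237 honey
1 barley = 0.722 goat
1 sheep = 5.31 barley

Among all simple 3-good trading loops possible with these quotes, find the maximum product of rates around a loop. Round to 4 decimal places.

1.0929

honey→sheep→goat→honey: 1.15 × 4.01 × 0.237 = 1.09293
sheep→barley→chicken→sheep: 5.31 × 0.436 × 0.438 = 1.01404
honey→chicken→goat→honey: 2.49 × 1.65 × 0.237 = 0.97371
honey→chicken→sheep→honey: 2.49 × 0.438 × 0.868 = 0.94666
Maximum is honey→sheep→goat→honey at 1.0929; arbitrage exists.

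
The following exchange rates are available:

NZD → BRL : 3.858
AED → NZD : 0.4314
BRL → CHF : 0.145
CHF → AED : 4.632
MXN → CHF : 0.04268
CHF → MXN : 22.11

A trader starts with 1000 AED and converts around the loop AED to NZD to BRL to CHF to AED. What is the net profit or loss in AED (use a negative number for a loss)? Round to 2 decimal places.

1000 AED × 0.4314 = 431.4 NZD
431.4 NZD × 3.858 = 1664.3412 BRL
1664.3412 BRL × 0.145 = 241.329474 CHF
241.329474 CHF × 4.632 = 1117.838123568 AED
Net change: 1117.838123568 − 1000 = 117.838123568 AED

117.84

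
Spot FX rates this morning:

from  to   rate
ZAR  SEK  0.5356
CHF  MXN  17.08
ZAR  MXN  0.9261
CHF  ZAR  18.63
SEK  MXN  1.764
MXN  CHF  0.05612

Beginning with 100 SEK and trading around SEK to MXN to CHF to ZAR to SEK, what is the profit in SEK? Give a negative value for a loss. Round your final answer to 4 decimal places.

100 SEK × 1.764 = 176.4 MXN
176.4 MXN × 0.05612 = 9.899568 CHF
9.899568 CHF × 18.63 = 184.42895184 ZAR
184.42895184 ZAR × 0.5356 = 98.780146605504 SEK
Net change: 98.780146605504 − 100 = -1.219853394496 SEK

-1.2199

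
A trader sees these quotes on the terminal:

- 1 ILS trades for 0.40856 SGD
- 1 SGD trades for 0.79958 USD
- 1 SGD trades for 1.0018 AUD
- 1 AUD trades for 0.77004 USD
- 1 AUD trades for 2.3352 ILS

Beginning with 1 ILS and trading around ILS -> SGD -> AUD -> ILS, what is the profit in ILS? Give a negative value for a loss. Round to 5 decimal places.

-0.04421

1 ILS × 0.40856 = 0.40856 SGD
0.40856 SGD × 1.0018 = 0.409295408 AUD
0.409295408 AUD × 2.3352 = 0.9557866367616 ILS
Net change: 0.9557866367616 − 1 = -0.0442133632384 ILS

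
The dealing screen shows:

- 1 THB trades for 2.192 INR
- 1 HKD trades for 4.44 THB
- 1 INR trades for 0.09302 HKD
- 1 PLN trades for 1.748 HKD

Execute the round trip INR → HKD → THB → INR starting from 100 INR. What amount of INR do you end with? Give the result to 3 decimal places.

90.532

100 INR × 0.09302 = 9.302 HKD
9.302 HKD × 4.44 = 41.30088 THB
41.30088 THB × 2.192 = 90.53152896 INR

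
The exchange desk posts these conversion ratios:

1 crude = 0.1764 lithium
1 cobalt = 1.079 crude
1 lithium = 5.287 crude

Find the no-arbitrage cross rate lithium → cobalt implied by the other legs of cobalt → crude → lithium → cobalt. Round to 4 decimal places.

Known legs of the cycle: 1.079 × 0.1764 = 0.1903356
For no arbitrage the full-cycle product must be 1, so the missing rate is 1 / 0.1903356 ≈ 5.253878.

5.2539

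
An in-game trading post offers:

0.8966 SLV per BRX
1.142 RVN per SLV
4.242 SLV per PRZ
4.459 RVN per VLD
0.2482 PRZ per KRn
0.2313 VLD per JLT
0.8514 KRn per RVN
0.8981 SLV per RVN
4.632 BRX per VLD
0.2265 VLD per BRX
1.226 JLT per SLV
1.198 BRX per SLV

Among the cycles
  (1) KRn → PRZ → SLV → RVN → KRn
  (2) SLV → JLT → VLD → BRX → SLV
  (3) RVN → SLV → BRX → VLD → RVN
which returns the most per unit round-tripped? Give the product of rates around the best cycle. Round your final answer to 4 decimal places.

(1) 0.2482 × 4.242 × 1.142 × 0.8514 = 1.02370
(2) 1.226 × 0.2313 × 4.632 × 0.8966 = 1.17770
(3) 0.8981 × 1.198 × 0.2265 × 4.459 = 1.08664
Highest is cycle (2) at 1.1777 (>1, arbitrage).

1.1777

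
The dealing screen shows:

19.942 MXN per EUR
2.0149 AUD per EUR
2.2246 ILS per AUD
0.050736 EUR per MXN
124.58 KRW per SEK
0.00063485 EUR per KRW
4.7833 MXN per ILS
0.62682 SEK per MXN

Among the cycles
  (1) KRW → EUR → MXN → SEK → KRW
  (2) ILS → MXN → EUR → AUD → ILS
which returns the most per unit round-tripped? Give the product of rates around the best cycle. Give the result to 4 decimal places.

1.0878

(1) 0.00063485 × 19.942 × 0.62682 × 124.58 = 0.98862
(2) 4.7833 × 0.050736 × 2.0149 × 2.2246 = 1.08780
Highest is cycle (2) at 1.0878 (>1, arbitrage).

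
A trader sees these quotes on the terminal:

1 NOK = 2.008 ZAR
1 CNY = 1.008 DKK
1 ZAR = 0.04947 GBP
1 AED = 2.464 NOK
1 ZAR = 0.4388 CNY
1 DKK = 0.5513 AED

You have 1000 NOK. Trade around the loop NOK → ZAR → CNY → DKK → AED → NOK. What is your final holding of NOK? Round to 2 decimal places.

1206.48

1000 NOK × 2.008 = 2008 ZAR
2008 ZAR × 0.4388 = 881.1104 CNY
881.1104 CNY × 1.008 = 888.1592832 DKK
888.1592832 DKK × 0.5513 = 489.64221282816 AED
489.64221282816 AED × 2.464 = 1206.47841240858624 NOK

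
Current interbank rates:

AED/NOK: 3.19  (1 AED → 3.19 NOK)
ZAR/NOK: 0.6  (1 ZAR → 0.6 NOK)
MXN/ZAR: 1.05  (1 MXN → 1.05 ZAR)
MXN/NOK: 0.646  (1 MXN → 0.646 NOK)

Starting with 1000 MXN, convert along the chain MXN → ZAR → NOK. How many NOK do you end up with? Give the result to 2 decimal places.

630.00

1000 MXN × 1.05 = 1050 ZAR
1050 ZAR × 0.6 = 630 NOK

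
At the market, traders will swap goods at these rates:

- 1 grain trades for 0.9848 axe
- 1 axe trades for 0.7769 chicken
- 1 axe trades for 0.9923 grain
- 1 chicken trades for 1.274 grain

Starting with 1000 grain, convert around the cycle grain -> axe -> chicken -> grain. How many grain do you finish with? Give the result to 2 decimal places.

974.73

1000 grain × 0.9848 = 984.8 axe
984.8 axe × 0.7769 = 765.09112 chicken
765.09112 chicken × 1.274 = 974.72608688 grain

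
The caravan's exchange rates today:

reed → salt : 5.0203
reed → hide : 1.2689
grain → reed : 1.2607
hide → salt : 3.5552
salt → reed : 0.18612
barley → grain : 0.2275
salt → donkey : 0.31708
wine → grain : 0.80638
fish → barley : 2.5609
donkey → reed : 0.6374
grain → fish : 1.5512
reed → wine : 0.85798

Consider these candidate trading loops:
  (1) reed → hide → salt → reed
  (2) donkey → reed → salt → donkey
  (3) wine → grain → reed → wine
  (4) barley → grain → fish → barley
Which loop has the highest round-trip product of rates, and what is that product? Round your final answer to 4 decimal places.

1.0146

(1) 1.2689 × 3.5552 × 0.18612 = 0.83962
(2) 0.6374 × 5.0203 × 0.31708 = 1.01464
(3) 0.80638 × 1.2607 × 0.85798 = 0.87223
(4) 0.2275 × 1.5512 × 2.5609 = 0.90374
Highest is cycle (2) at 1.0146 (>1, arbitrage).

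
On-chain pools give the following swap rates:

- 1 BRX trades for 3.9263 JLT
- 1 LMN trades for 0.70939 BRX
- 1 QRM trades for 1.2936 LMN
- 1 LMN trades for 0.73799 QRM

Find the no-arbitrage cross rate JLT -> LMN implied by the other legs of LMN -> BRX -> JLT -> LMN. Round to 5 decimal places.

0.35903

Known legs of the cycle: 0.70939 × 3.9263 = 2.785277957
For no arbitrage the full-cycle product must be 1, so the missing rate is 1 / 2.785277957 ≈ 0.3590306.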